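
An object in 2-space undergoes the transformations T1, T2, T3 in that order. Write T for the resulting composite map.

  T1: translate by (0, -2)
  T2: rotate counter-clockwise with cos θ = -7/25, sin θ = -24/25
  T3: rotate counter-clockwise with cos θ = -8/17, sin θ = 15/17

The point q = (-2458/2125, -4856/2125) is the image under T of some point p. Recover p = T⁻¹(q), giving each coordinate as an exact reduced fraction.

p = (-8/5, 0)

T1 = [1 0 0; 0 1 -2; 0 0 1]
T2·T1 = [-7/25 24/25 -48/25; -24/25 -7/25 14/25; 0 0 1]
T3·…·T1 = [416/425 -87/425 174/425; 87/425 416/425 -832/425; 0 0 1]
det M = 1; M⁻¹ = [416/425 87/425 0; -87/425 416/425 2; 0 0 1]
M⁻¹ · (-2458/2125, -4856/2125)ᵀ = (-8/5, 0)ᵀ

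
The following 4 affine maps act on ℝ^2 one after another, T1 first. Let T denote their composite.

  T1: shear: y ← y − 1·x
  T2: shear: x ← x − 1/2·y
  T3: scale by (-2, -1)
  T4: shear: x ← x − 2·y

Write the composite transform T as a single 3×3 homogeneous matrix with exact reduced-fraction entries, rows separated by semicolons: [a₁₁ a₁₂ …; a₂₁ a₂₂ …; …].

T1 = [1 0 0; -1 1 0; 0 0 1]
T2·T1 = [3/2 -1/2 0; -1 1 0; 0 0 1]
T3·…·T1 = [-3 1 0; 1 -1 0; 0 0 1]
T4·…·T1 = [-5 3 0; 1 -1 0; 0 0 1]

T = [-5 3 0; 1 -1 0; 0 0 1]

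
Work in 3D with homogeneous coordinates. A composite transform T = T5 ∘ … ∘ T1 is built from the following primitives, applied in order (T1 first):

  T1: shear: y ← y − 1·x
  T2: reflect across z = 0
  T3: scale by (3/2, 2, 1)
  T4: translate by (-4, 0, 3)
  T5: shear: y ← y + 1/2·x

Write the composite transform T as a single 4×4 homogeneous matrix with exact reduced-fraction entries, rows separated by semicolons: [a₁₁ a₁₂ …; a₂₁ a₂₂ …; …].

T1 = [1 0 0 0; -1 1 0 0; 0 0 1 0; 0 0 0 1]
T2·T1 = [1 0 0 0; -1 1 0 0; 0 0 -1 0; 0 0 0 1]
T3·…·T1 = [3/2 0 0 0; -2 2 0 0; 0 0 -1 0; 0 0 0 1]
T4·…·T1 = [3/2 0 0 -4; -2 2 0 0; 0 0 -1 3; 0 0 0 1]
T5·…·T1 = [3/2 0 0 -4; -5/4 2 0 -2; 0 0 -1 3; 0 0 0 1]

T = [3/2 0 0 -4; -5/4 2 0 -2; 0 0 -1 3; 0 0 0 1]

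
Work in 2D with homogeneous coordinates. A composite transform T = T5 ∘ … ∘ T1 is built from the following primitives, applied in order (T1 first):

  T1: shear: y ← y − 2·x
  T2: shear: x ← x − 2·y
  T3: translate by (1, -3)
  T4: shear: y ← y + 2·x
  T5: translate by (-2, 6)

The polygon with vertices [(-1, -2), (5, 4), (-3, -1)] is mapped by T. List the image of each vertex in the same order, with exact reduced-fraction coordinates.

T1 shear: y ← y − 2·x: (-1, -2) → (-1, 0); (5, 4) → (5, -6); (-3, -1) → (-3, 5)
T2 shear: x ← x − 2·y: (-1, 0) → (-1, 0); (5, -6) → (17, -6); (-3, 5) → (-13, 5)
T3 translate by (1, -3): (-1, 0) → (0, -3); (17, -6) → (18, -9); (-13, 5) → (-12, 2)
T4 shear: y ← y + 2·x: (0, -3) → (0, -3); (18, -9) → (18, 27); (-12, 2) → (-12, -22)
T5 translate by (-2, 6): (0, -3) → (-2, 3); (18, 27) → (16, 33); (-12, -22) → (-14, -16)

image vertices: (-2, 3), (16, 33), (-14, -16)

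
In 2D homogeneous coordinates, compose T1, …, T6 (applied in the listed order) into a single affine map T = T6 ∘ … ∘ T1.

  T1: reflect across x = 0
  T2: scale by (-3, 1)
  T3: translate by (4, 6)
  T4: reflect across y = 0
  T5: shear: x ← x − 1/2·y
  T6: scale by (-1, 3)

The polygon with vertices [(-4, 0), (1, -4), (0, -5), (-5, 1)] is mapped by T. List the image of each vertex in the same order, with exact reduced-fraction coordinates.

T1 reflect across x = 0: (-4, 0) → (4, 0); (1, -4) → (-1, -4); (0, -5) → (0, -5); (-5, 1) → (5, 1)
T2 scale by (-3, 1): (4, 0) → (-12, 0); (-1, -4) → (3, -4); (0, -5) → (0, -5); (5, 1) → (-15, 1)
T3 translate by (4, 6): (-12, 0) → (-8, 6); (3, -4) → (7, 2); (0, -5) → (4, 1); (-15, 1) → (-11, 7)
T4 reflect across y = 0: (-8, 6) → (-8, -6); (7, 2) → (7, -2); (4, 1) → (4, -1); (-11, 7) → (-11, -7)
T5 shear: x ← x − 1/2·y: (-8, -6) → (-5, -6); (7, -2) → (8, -2); (4, -1) → (9/2, -1); (-11, -7) → (-15/2, -7)
T6 scale by (-1, 3): (-5, -6) → (5, -18); (8, -2) → (-8, -6); (9/2, -1) → (-9/2, -3); (-15/2, -7) → (15/2, -21)

image vertices: (5, -18), (-8, -6), (-9/2, -3), (15/2, -21)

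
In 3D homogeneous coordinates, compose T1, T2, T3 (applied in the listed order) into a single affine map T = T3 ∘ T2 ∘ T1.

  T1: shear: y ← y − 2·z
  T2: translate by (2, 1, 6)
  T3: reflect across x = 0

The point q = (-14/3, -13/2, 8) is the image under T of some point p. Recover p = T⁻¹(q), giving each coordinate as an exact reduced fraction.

p = (8/3, -7/2, 2)

T1 = [1 0 0 0; 0 1 -2 0; 0 0 1 0; 0 0 0 1]
T2·T1 = [1 0 0 2; 0 1 -2 1; 0 0 1 6; 0 0 0 1]
T3·…·T1 = [-1 0 0 -2; 0 1 -2 1; 0 0 1 6; 0 0 0 1]
det M = -1; M⁻¹ = [-1 0 0 -2; 0 1 2 -13; 0 0 1 -6; 0 0 0 1]
M⁻¹ · (-14/3, -13/2, 8)ᵀ = (8/3, -7/2, 2)ᵀ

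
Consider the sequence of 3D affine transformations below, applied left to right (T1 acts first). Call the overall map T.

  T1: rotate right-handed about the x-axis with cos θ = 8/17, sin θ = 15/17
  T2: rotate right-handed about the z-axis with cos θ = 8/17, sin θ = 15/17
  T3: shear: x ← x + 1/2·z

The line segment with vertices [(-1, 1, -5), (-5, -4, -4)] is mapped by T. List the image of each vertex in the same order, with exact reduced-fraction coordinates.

T1 rotate right-handed about the x-axis with cos θ = 8/17, sin θ = 15/17: (-1, 1, -5) → (-1, 83/17, -25/17); (-5, -4, -4) → (-5, 28/17, -92/17)
T2 rotate right-handed about the z-axis with cos θ = 8/17, sin θ = 15/17: (-1, 83/17, -25/17) → (-1381/289, 409/289, -25/17); (-5, 28/17, -92/17) → (-1100/289, -1051/289, -92/17)
T3 shear: x ← x + 1/2·z: (-1381/289, 409/289, -25/17) → (-3187/578, 409/289, -25/17); (-1100/289, -1051/289, -92/17) → (-1882/289, -1051/289, -92/17)

image vertices: (-3187/578, 409/289, -25/17), (-1882/289, -1051/289, -92/17)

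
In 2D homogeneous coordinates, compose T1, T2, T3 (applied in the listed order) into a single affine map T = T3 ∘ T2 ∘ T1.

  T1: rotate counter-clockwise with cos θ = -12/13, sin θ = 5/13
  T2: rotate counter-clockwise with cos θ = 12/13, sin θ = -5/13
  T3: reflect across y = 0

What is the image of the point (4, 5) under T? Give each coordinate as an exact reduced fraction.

T(p) = (-1076/169, 115/169)

T1 rotate counter-clockwise with cos θ = -12/13, sin θ = 5/13: (4, 5) → (-73/13, -40/13)
T2 rotate counter-clockwise with cos θ = 12/13, sin θ = -5/13: (-73/13, -40/13) → (-1076/169, -115/169)
T3 reflect across y = 0: (-1076/169, -115/169) → (-1076/169, 115/169)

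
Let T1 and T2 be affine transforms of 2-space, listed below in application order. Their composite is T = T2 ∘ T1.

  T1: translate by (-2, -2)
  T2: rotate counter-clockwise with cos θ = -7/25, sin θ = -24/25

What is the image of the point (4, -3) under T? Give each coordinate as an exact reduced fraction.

T1 translate by (-2, -2): (4, -3) → (2, -5)
T2 rotate counter-clockwise with cos θ = -7/25, sin θ = -24/25: (2, -5) → (-134/25, -13/25)

T(p) = (-134/25, -13/25)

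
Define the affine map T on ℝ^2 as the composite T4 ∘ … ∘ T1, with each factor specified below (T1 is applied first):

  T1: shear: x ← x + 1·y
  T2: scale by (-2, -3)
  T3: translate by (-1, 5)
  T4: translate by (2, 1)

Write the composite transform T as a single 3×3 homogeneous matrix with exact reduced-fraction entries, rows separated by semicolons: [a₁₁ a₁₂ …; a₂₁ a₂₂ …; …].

T = [-2 -2 1; 0 -3 6; 0 0 1]

T1 = [1 1 0; 0 1 0; 0 0 1]
T2·T1 = [-2 -2 0; 0 -3 0; 0 0 1]
T3·…·T1 = [-2 -2 -1; 0 -3 5; 0 0 1]
T4·…·T1 = [-2 -2 1; 0 -3 6; 0 0 1]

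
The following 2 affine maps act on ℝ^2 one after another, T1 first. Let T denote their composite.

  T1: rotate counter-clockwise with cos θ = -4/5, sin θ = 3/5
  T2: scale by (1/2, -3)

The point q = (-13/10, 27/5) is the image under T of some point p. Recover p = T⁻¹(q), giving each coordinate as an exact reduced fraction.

p = (1, 3)

T1 = [-4/5 -3/5 0; 3/5 -4/5 0; 0 0 1]
T2·T1 = [-2/5 -3/10 0; -9/5 12/5 0; 0 0 1]
det M = -3/2; M⁻¹ = [-8/5 -1/5 0; -6/5 4/15 0; 0 0 1]
M⁻¹ · (-13/10, 27/5)ᵀ = (1, 3)ᵀ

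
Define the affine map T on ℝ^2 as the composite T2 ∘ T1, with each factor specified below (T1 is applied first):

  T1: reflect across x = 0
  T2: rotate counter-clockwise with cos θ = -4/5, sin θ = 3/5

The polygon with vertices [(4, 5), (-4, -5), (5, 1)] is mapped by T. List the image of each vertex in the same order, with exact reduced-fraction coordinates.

T1 reflect across x = 0: (4, 5) → (-4, 5); (-4, -5) → (4, -5); (5, 1) → (-5, 1)
T2 rotate counter-clockwise with cos θ = -4/5, sin θ = 3/5: (-4, 5) → (1/5, -32/5); (4, -5) → (-1/5, 32/5); (-5, 1) → (17/5, -19/5)

image vertices: (1/5, -32/5), (-1/5, 32/5), (17/5, -19/5)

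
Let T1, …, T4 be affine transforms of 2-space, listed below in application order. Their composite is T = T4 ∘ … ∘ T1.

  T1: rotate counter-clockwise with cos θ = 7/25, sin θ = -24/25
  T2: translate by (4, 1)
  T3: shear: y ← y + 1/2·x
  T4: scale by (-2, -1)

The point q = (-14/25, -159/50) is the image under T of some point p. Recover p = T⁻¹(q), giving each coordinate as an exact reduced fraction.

p = (-3, -3)

T1 = [7/25 24/25 0; -24/25 7/25 0; 0 0 1]
T2·T1 = [7/25 24/25 4; -24/25 7/25 1; 0 0 1]
T3·…·T1 = [7/25 24/25 4; -41/50 19/25 3; 0 0 1]
T4·…·T1 = [-14/25 -48/25 -8; 41/50 -19/25 -3; 0 0 1]
det M = 2; M⁻¹ = [-19/50 24/25 -4/25; -41/100 -7/25 -103/25; 0 0 1]
M⁻¹ · (-14/25, -159/50)ᵀ = (-3, -3)ᵀ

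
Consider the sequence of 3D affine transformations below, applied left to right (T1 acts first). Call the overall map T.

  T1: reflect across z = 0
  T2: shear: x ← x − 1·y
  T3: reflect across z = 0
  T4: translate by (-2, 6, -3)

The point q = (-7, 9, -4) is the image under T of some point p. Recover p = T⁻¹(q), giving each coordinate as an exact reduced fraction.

p = (-2, 3, -1)

T1 = [1 0 0 0; 0 1 0 0; 0 0 -1 0; 0 0 0 1]
T2·T1 = [1 -1 0 0; 0 1 0 0; 0 0 -1 0; 0 0 0 1]
T3·…·T1 = [1 -1 0 0; 0 1 0 0; 0 0 1 0; 0 0 0 1]
T4·…·T1 = [1 -1 0 -2; 0 1 0 6; 0 0 1 -3; 0 0 0 1]
det M = 1; M⁻¹ = [1 1 0 -4; 0 1 0 -6; 0 0 1 3; 0 0 0 1]
M⁻¹ · (-7, 9, -4)ᵀ = (-2, 3, -1)ᵀ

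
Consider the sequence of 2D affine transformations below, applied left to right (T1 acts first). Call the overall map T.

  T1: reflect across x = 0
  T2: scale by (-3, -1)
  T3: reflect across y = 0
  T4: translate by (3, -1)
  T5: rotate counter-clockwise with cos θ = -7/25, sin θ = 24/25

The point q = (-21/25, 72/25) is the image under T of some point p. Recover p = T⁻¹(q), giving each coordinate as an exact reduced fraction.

p = (0, 1)

T1 = [-1 0 0; 0 1 0; 0 0 1]
T2·T1 = [3 0 0; 0 -1 0; 0 0 1]
T3·…·T1 = [3 0 0; 0 1 0; 0 0 1]
T4·…·T1 = [3 0 3; 0 1 -1; 0 0 1]
T5·…·T1 = [-21/25 -24/25 3/25; 72/25 -7/25 79/25; 0 0 1]
det M = 3; M⁻¹ = [-7/75 8/25 -1; -24/25 -7/25 1; 0 0 1]
M⁻¹ · (-21/25, 72/25)ᵀ = (0, 1)ᵀ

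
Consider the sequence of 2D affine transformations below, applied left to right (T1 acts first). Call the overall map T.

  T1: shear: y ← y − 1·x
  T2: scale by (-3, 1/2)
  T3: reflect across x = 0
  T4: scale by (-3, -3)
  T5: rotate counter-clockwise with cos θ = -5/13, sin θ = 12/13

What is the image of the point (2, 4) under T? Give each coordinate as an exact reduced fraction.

T(p) = (126/13, -201/13)

T1 shear: y ← y − 1·x: (2, 4) → (2, 2)
T2 scale by (-3, 1/2): (2, 2) → (-6, 1)
T3 reflect across x = 0: (-6, 1) → (6, 1)
T4 scale by (-3, -3): (6, 1) → (-18, -3)
T5 rotate counter-clockwise with cos θ = -5/13, sin θ = 12/13: (-18, -3) → (126/13, -201/13)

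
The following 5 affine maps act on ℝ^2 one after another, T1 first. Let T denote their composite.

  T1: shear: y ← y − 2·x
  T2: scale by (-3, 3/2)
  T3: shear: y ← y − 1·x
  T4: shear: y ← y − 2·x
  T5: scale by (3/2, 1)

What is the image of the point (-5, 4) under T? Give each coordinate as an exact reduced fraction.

T(p) = (45/2, -24)

T1 shear: y ← y − 2·x: (-5, 4) → (-5, 14)
T2 scale by (-3, 3/2): (-5, 14) → (15, 21)
T3 shear: y ← y − 1·x: (15, 21) → (15, 6)
T4 shear: y ← y − 2·x: (15, 6) → (15, -24)
T5 scale by (3/2, 1): (15, -24) → (45/2, -24)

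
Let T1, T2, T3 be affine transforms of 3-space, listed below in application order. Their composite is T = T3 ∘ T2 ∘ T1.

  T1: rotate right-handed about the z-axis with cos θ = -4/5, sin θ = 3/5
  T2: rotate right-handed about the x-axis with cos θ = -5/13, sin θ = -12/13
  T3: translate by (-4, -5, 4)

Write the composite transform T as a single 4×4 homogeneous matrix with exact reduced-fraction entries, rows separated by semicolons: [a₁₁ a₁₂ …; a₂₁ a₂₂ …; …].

T1 = [-4/5 -3/5 0 0; 3/5 -4/5 0 0; 0 0 1 0; 0 0 0 1]
T2·T1 = [-4/5 -3/5 0 0; -3/13 4/13 12/13 0; -36/65 48/65 -5/13 0; 0 0 0 1]
T3·…·T1 = [-4/5 -3/5 0 -4; -3/13 4/13 12/13 -5; -36/65 48/65 -5/13 4; 0 0 0 1]

T = [-4/5 -3/5 0 -4; -3/13 4/13 12/13 -5; -36/65 48/65 -5/13 4; 0 0 0 1]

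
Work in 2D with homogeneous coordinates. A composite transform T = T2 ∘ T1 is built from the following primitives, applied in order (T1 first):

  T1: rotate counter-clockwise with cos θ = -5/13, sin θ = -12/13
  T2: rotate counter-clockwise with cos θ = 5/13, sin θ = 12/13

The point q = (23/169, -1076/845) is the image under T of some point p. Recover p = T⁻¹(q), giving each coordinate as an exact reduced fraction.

T1 = [-5/13 12/13 0; -12/13 -5/13 0; 0 0 1]
T2·T1 = [119/169 120/169 0; -120/169 119/169 0; 0 0 1]
det M = 1; M⁻¹ = [119/169 -120/169 0; 120/169 119/169 0; 0 0 1]
M⁻¹ · (23/169, -1076/845)ᵀ = (1, -4/5)ᵀ

p = (1, -4/5)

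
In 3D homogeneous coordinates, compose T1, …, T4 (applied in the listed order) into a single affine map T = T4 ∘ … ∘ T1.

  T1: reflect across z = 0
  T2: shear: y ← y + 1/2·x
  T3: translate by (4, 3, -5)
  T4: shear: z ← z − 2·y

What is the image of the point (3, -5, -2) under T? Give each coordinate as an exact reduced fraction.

T1 reflect across z = 0: (3, -5, -2) → (3, -5, 2)
T2 shear: y ← y + 1/2·x: (3, -5, 2) → (3, -7/2, 2)
T3 translate by (4, 3, -5): (3, -7/2, 2) → (7, -1/2, -3)
T4 shear: z ← z − 2·y: (7, -1/2, -3) → (7, -1/2, -2)

T(p) = (7, -1/2, -2)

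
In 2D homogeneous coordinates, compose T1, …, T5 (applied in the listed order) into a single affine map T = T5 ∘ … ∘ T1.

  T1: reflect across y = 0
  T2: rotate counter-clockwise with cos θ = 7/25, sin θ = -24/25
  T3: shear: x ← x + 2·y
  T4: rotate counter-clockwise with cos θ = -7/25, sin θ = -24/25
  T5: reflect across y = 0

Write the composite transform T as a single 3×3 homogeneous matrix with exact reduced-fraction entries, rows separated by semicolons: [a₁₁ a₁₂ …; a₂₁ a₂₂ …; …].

T = [-289/625 98/625 0; -1152/625 -961/625 0; 0 0 1]

T1 = [1 0 0; 0 -1 0; 0 0 1]
T2·T1 = [7/25 -24/25 0; -24/25 -7/25 0; 0 0 1]
T3·…·T1 = [-41/25 -38/25 0; -24/25 -7/25 0; 0 0 1]
T4·…·T1 = [-289/625 98/625 0; 1152/625 961/625 0; 0 0 1]
T5·…·T1 = [-289/625 98/625 0; -1152/625 -961/625 0; 0 0 1]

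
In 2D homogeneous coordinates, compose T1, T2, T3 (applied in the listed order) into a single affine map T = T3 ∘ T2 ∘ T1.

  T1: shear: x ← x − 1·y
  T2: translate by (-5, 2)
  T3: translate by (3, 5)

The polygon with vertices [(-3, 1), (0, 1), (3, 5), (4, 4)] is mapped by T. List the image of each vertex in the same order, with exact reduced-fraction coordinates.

image vertices: (-6, 8), (-3, 8), (-4, 12), (-2, 11)

T1 shear: x ← x − 1·y: (-3, 1) → (-4, 1); (0, 1) → (-1, 1); (3, 5) → (-2, 5); (4, 4) → (0, 4)
T2 translate by (-5, 2): (-4, 1) → (-9, 3); (-1, 1) → (-6, 3); (-2, 5) → (-7, 7); (0, 4) → (-5, 6)
T3 translate by (3, 5): (-9, 3) → (-6, 8); (-6, 3) → (-3, 8); (-7, 7) → (-4, 12); (-5, 6) → (-2, 11)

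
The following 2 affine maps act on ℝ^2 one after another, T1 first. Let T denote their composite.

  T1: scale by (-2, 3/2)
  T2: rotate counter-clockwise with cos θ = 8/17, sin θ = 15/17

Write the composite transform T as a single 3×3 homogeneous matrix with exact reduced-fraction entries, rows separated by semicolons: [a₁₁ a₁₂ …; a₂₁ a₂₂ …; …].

T = [-16/17 -45/34 0; -30/17 12/17 0; 0 0 1]

T1 = [-2 0 0; 0 3/2 0; 0 0 1]
T2·T1 = [-16/17 -45/34 0; -30/17 12/17 0; 0 0 1]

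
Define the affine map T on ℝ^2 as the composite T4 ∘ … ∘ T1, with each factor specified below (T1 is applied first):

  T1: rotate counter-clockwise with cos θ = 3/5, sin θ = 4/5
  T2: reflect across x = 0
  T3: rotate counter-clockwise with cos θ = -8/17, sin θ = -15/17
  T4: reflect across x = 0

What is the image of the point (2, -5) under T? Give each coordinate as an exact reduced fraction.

T1 rotate counter-clockwise with cos θ = 3/5, sin θ = 4/5: (2, -5) → (26/5, -7/5)
T2 reflect across x = 0: (26/5, -7/5) → (-26/5, -7/5)
T3 rotate counter-clockwise with cos θ = -8/17, sin θ = -15/17: (-26/5, -7/5) → (103/85, 446/85)
T4 reflect across x = 0: (103/85, 446/85) → (-103/85, 446/85)

T(p) = (-103/85, 446/85)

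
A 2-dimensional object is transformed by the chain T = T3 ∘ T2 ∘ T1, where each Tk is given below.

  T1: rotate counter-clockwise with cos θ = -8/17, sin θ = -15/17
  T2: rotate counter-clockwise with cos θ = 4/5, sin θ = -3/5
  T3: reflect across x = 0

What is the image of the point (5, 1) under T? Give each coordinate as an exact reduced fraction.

T(p) = (349/85, -257/85)

T1 rotate counter-clockwise with cos θ = -8/17, sin θ = -15/17: (5, 1) → (-25/17, -83/17)
T2 rotate counter-clockwise with cos θ = 4/5, sin θ = -3/5: (-25/17, -83/17) → (-349/85, -257/85)
T3 reflect across x = 0: (-349/85, -257/85) → (349/85, -257/85)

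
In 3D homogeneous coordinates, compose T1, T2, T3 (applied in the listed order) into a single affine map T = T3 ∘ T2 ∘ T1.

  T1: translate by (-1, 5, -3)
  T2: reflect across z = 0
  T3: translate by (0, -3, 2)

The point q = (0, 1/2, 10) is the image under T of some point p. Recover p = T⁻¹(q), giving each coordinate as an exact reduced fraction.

p = (1, -3/2, -5)

T1 = [1 0 0 -1; 0 1 0 5; 0 0 1 -3; 0 0 0 1]
T2·T1 = [1 0 0 -1; 0 1 0 5; 0 0 -1 3; 0 0 0 1]
T3·…·T1 = [1 0 0 -1; 0 1 0 2; 0 0 -1 5; 0 0 0 1]
det M = -1; M⁻¹ = [1 0 0 1; 0 1 0 -2; 0 0 -1 5; 0 0 0 1]
M⁻¹ · (0, 1/2, 10)ᵀ = (1, -3/2, -5)ᵀ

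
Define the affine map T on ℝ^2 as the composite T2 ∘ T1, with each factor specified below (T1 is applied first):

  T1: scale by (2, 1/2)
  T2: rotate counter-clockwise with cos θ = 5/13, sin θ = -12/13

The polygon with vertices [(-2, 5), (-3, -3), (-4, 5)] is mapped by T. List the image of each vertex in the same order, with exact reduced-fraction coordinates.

T1 scale by (2, 1/2): (-2, 5) → (-4, 5/2); (-3, -3) → (-6, -3/2); (-4, 5) → (-8, 5/2)
T2 rotate counter-clockwise with cos θ = 5/13, sin θ = -12/13: (-4, 5/2) → (10/13, 121/26); (-6, -3/2) → (-48/13, 129/26); (-8, 5/2) → (-10/13, 217/26)

image vertices: (10/13, 121/26), (-48/13, 129/26), (-10/13, 217/26)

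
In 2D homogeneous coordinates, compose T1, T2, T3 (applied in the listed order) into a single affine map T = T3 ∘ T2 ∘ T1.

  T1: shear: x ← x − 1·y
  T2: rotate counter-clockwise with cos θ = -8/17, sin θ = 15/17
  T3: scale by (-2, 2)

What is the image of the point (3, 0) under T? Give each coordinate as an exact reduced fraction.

T1 shear: x ← x − 1·y: (3, 0) → (3, 0)
T2 rotate counter-clockwise with cos θ = -8/17, sin θ = 15/17: (3, 0) → (-24/17, 45/17)
T3 scale by (-2, 2): (-24/17, 45/17) → (48/17, 90/17)

T(p) = (48/17, 90/17)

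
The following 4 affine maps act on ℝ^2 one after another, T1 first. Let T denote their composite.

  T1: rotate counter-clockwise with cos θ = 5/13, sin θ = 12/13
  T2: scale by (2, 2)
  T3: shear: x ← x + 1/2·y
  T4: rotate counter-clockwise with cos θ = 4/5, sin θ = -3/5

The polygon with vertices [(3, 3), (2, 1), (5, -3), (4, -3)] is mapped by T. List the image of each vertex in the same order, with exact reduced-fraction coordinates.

image vertices: (342/65, 381/65), (274/65, 157/65), (938/65, -141/65), (778/65, -171/65)

T1 rotate counter-clockwise with cos θ = 5/13, sin θ = 12/13: (3, 3) → (-21/13, 51/13); (2, 1) → (-2/13, 29/13); (5, -3) → (61/13, 45/13); (4, -3) → (56/13, 33/13)
T2 scale by (2, 2): (-21/13, 51/13) → (-42/13, 102/13); (-2/13, 29/13) → (-4/13, 58/13); (61/13, 45/13) → (122/13, 90/13); (56/13, 33/13) → (112/13, 66/13)
T3 shear: x ← x + 1/2·y: (-42/13, 102/13) → (9/13, 102/13); (-4/13, 58/13) → (25/13, 58/13); (122/13, 90/13) → (167/13, 90/13); (112/13, 66/13) → (145/13, 66/13)
T4 rotate counter-clockwise with cos θ = 4/5, sin θ = -3/5: (9/13, 102/13) → (342/65, 381/65); (25/13, 58/13) → (274/65, 157/65); (167/13, 90/13) → (938/65, -141/65); (145/13, 66/13) → (778/65, -171/65)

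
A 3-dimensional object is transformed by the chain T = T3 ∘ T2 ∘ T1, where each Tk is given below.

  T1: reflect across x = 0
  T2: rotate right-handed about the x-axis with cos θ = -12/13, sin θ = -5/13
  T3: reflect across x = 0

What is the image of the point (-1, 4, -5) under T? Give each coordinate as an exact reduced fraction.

T1 reflect across x = 0: (-1, 4, -5) → (1, 4, -5)
T2 rotate right-handed about the x-axis with cos θ = -12/13, sin θ = -5/13: (1, 4, -5) → (1, -73/13, 40/13)
T3 reflect across x = 0: (1, -73/13, 40/13) → (-1, -73/13, 40/13)

T(p) = (-1, -73/13, 40/13)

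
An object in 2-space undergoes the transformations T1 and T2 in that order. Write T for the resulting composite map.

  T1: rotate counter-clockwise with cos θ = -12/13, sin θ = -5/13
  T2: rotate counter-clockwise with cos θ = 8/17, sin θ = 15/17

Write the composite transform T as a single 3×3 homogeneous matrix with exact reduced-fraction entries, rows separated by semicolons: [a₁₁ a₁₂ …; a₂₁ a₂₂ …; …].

T1 = [-12/13 5/13 0; -5/13 -12/13 0; 0 0 1]
T2·T1 = [-21/221 220/221 0; -220/221 -21/221 0; 0 0 1]

T = [-21/221 220/221 0; -220/221 -21/221 0; 0 0 1]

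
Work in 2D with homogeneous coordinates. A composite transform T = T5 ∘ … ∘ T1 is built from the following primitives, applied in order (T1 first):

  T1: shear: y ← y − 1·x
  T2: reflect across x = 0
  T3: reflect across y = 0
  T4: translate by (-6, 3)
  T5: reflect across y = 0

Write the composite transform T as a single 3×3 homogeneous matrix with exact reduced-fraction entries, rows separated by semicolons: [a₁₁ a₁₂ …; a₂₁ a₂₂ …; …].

T1 = [1 0 0; -1 1 0; 0 0 1]
T2·T1 = [-1 0 0; -1 1 0; 0 0 1]
T3·…·T1 = [-1 0 0; 1 -1 0; 0 0 1]
T4·…·T1 = [-1 0 -6; 1 -1 3; 0 0 1]
T5·…·T1 = [-1 0 -6; -1 1 -3; 0 0 1]

T = [-1 0 -6; -1 1 -3; 0 0 1]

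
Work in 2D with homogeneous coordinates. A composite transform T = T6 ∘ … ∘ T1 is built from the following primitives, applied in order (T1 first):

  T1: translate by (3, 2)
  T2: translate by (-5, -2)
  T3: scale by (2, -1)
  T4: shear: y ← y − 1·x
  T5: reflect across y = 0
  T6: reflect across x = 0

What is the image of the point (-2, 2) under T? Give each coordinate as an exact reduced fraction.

T(p) = (8, -6)

T1 translate by (3, 2): (-2, 2) → (1, 4)
T2 translate by (-5, -2): (1, 4) → (-4, 2)
T3 scale by (2, -1): (-4, 2) → (-8, -2)
T4 shear: y ← y − 1·x: (-8, -2) → (-8, 6)
T5 reflect across y = 0: (-8, 6) → (-8, -6)
T6 reflect across x = 0: (-8, -6) → (8, -6)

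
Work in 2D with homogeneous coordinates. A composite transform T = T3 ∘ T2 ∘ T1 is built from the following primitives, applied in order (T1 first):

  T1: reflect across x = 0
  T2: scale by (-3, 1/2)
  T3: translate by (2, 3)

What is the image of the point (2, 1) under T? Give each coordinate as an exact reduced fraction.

T1 reflect across x = 0: (2, 1) → (-2, 1)
T2 scale by (-3, 1/2): (-2, 1) → (6, 1/2)
T3 translate by (2, 3): (6, 1/2) → (8, 7/2)

T(p) = (8, 7/2)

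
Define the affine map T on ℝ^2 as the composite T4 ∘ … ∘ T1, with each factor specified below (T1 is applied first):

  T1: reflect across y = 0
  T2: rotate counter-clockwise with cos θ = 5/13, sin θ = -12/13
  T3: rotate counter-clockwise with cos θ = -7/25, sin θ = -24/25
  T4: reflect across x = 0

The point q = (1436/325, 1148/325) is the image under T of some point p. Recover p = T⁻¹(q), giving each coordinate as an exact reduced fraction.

p = (4, 4)

T1 = [1 0 0; 0 -1 0; 0 0 1]
T2·T1 = [5/13 -12/13 0; -12/13 -5/13 0; 0 0 1]
T3·…·T1 = [-323/325 -36/325 0; -36/325 323/325 0; 0 0 1]
T4·…·T1 = [323/325 36/325 0; -36/325 323/325 0; 0 0 1]
det M = 1; M⁻¹ = [323/325 -36/325 0; 36/325 323/325 0; 0 0 1]
M⁻¹ · (1436/325, 1148/325)ᵀ = (4, 4)ᵀ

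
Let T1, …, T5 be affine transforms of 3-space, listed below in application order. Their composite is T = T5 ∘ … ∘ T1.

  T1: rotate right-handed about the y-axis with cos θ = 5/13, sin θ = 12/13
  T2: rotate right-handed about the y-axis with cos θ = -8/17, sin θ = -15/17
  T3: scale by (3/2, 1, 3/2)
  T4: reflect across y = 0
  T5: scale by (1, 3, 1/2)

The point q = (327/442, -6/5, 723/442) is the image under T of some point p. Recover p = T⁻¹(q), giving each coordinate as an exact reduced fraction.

T1 = [5/13 0 12/13 0; 0 1 0 0; -12/13 0 5/13 0; 0 0 0 1]
T2·T1 = [140/221 0 -171/221 0; 0 1 0 0; 171/221 0 140/221 0; 0 0 0 1]
T3·…·T1 = [210/221 0 -513/442 0; 0 1 0 0; 513/442 0 210/221 0; 0 0 0 1]
T4·…·T1 = [210/221 0 -513/442 0; 0 -1 0 0; 513/442 0 210/221 0; 0 0 0 1]
T5·…·T1 = [210/221 0 -513/442 0; 0 -3 0 0; 513/884 0 105/221 0; 0 0 0 1]
det M = -27/8; M⁻¹ = [280/663 0 228/221 0; 0 -1/3 0 0; -114/221 0 560/663 0; 0 0 0 1]
M⁻¹ · (327/442, -6/5, 723/442)ᵀ = (2, 2/5, 1)ᵀ

p = (2, 2/5, 1)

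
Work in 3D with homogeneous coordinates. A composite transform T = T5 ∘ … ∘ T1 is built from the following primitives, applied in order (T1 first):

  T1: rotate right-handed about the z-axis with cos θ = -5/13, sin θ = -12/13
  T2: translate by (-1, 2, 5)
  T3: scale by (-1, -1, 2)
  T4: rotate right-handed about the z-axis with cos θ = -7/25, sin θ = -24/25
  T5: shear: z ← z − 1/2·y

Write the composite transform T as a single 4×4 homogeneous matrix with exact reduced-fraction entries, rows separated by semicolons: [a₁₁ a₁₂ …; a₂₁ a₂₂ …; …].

T = [253/325 204/325 0 -11/5; -204/325 253/325 0 -2/5; 102/325 -253/650 2 51/5; 0 0 0 1]

T1 = [-5/13 12/13 0 0; -12/13 -5/13 0 0; 0 0 1 0; 0 0 0 1]
T2·T1 = [-5/13 12/13 0 -1; -12/13 -5/13 0 2; 0 0 1 5; 0 0 0 1]
T3·…·T1 = [5/13 -12/13 0 1; 12/13 5/13 0 -2; 0 0 2 10; 0 0 0 1]
T4·…·T1 = [253/325 204/325 0 -11/5; -204/325 253/325 0 -2/5; 0 0 2 10; 0 0 0 1]
T5·…·T1 = [253/325 204/325 0 -11/5; -204/325 253/325 0 -2/5; 102/325 -253/650 2 51/5; 0 0 0 1]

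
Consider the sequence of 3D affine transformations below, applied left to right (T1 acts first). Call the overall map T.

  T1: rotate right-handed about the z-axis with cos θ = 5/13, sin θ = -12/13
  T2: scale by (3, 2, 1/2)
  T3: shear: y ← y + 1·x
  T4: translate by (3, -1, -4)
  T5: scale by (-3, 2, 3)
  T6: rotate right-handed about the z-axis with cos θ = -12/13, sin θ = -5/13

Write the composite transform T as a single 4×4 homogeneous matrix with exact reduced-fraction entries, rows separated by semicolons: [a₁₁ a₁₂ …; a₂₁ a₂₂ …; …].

T = [450/169 1756/169 0 98/13; 441/169 -564/169 0 69/13; 0 0 3/2 -12; 0 0 0 1]

T1 = [5/13 12/13 0 0; -12/13 5/13 0 0; 0 0 1 0; 0 0 0 1]
T2·T1 = [15/13 36/13 0 0; -24/13 10/13 0 0; 0 0 1/2 0; 0 0 0 1]
T3·…·T1 = [15/13 36/13 0 0; -9/13 46/13 0 0; 0 0 1/2 0; 0 0 0 1]
T4·…·T1 = [15/13 36/13 0 3; -9/13 46/13 0 -1; 0 0 1/2 -4; 0 0 0 1]
T5·…·T1 = [-45/13 -108/13 0 -9; -18/13 92/13 0 -2; 0 0 3/2 -12; 0 0 0 1]
T6·…·T1 = [450/169 1756/169 0 98/13; 441/169 -564/169 0 69/13; 0 0 3/2 -12; 0 0 0 1]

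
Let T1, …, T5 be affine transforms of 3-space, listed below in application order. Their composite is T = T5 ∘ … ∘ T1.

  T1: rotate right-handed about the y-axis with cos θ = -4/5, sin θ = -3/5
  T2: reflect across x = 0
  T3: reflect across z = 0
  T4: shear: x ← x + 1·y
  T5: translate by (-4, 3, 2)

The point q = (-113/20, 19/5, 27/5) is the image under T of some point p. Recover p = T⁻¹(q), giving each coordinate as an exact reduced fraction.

T1 = [-4/5 0 -3/5 0; 0 1 0 0; 3/5 0 -4/5 0; 0 0 0 1]
T2·T1 = [4/5 0 3/5 0; 0 1 0 0; 3/5 0 -4/5 0; 0 0 0 1]
T3·…·T1 = [4/5 0 3/5 0; 0 1 0 0; -3/5 0 4/5 0; 0 0 0 1]
T4·…·T1 = [4/5 1 3/5 0; 0 1 0 0; -3/5 0 4/5 0; 0 0 0 1]
T5·…·T1 = [4/5 1 3/5 -4; 0 1 0 3; -3/5 0 4/5 2; 0 0 0 1]
det M = 1; M⁻¹ = [4/5 -4/5 -3/5 34/5; 0 1 0 -3; 3/5 -3/5 4/5 13/5; 0 0 0 1]
M⁻¹ · (-113/20, 19/5, 27/5)ᵀ = (-4, 4/5, 5/4)ᵀ

p = (-4, 4/5, 5/4)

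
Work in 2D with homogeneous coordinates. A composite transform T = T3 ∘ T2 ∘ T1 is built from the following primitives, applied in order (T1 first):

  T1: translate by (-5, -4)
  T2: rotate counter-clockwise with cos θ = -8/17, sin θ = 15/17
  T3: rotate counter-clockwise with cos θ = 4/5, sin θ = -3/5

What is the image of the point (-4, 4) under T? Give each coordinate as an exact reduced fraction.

T1 translate by (-5, -4): (-4, 4) → (-9, 0)
T2 rotate counter-clockwise with cos θ = -8/17, sin θ = 15/17: (-9, 0) → (72/17, -135/17)
T3 rotate counter-clockwise with cos θ = 4/5, sin θ = -3/5: (72/17, -135/17) → (-117/85, -756/85)

T(p) = (-117/85, -756/85)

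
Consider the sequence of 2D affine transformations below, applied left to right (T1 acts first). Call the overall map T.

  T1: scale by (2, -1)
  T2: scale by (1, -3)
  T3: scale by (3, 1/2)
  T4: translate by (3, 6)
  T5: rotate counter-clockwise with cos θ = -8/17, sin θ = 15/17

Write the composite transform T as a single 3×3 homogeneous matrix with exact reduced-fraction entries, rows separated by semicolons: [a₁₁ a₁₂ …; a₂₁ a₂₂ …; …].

T1 = [2 0 0; 0 -1 0; 0 0 1]
T2·T1 = [2 0 0; 0 3 0; 0 0 1]
T3·…·T1 = [6 0 0; 0 3/2 0; 0 0 1]
T4·…·T1 = [6 0 3; 0 3/2 6; 0 0 1]
T5·…·T1 = [-48/17 -45/34 -114/17; 90/17 -12/17 -3/17; 0 0 1]

T = [-48/17 -45/34 -114/17; 90/17 -12/17 -3/17; 0 0 1]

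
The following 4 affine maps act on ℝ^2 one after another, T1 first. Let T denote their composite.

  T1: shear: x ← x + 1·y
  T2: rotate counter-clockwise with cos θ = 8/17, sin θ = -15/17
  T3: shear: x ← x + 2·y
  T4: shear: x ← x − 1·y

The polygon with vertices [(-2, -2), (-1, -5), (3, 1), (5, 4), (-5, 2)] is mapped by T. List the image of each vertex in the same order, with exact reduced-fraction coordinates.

T1 shear: x ← x + 1·y: (-2, -2) → (-4, -2); (-1, -5) → (-6, -5); (3, 1) → (4, 1); (5, 4) → (9, 4); (-5, 2) → (-3, 2)
T2 rotate counter-clockwise with cos θ = 8/17, sin θ = -15/17: (-4, -2) → (-62/17, 44/17); (-6, -5) → (-123/17, 50/17); (4, 1) → (47/17, -52/17); (9, 4) → (132/17, -103/17); (-3, 2) → (6/17, 61/17)
T3 shear: x ← x + 2·y: (-62/17, 44/17) → (26/17, 44/17); (-123/17, 50/17) → (-23/17, 50/17); (47/17, -52/17) → (-57/17, -52/17); (132/17, -103/17) → (-74/17, -103/17); (6/17, 61/17) → (128/17, 61/17)
T4 shear: x ← x − 1·y: (26/17, 44/17) → (-18/17, 44/17); (-23/17, 50/17) → (-73/17, 50/17); (-57/17, -52/17) → (-5/17, -52/17); (-74/17, -103/17) → (29/17, -103/17); (128/17, 61/17) → (67/17, 61/17)

image vertices: (-18/17, 44/17), (-73/17, 50/17), (-5/17, -52/17), (29/17, -103/17), (67/17, 61/17)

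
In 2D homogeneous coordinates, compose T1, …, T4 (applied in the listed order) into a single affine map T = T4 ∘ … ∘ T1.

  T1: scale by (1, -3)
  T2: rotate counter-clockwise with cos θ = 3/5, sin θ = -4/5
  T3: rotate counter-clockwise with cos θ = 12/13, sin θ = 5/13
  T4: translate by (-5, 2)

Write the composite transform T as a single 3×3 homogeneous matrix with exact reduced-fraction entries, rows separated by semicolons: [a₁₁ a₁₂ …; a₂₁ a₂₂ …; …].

T1 = [1 0 0; 0 -3 0; 0 0 1]
T2·T1 = [3/5 -12/5 0; -4/5 -9/5 0; 0 0 1]
T3·…·T1 = [56/65 -99/65 0; -33/65 -168/65 0; 0 0 1]
T4·…·T1 = [56/65 -99/65 -5; -33/65 -168/65 2; 0 0 1]

T = [56/65 -99/65 -5; -33/65 -168/65 2; 0 0 1]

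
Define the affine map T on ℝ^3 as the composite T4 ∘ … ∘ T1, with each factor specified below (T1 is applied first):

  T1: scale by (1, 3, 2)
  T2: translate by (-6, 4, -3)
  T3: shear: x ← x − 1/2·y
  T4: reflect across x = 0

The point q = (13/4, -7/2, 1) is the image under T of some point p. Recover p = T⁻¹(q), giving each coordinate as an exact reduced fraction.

T1 = [1 0 0 0; 0 3 0 0; 0 0 2 0; 0 0 0 1]
T2·T1 = [1 0 0 -6; 0 3 0 4; 0 0 2 -3; 0 0 0 1]
T3·…·T1 = [1 -3/2 0 -8; 0 3 0 4; 0 0 2 -3; 0 0 0 1]
T4·…·T1 = [-1 3/2 0 8; 0 3 0 4; 0 0 2 -3; 0 0 0 1]
det M = -6; M⁻¹ = [-1 1/2 0 6; 0 1/3 0 -4/3; 0 0 1/2 3/2; 0 0 0 1]
M⁻¹ · (13/4, -7/2, 1)ᵀ = (1, -5/2, 2)ᵀ

p = (1, -5/2, 2)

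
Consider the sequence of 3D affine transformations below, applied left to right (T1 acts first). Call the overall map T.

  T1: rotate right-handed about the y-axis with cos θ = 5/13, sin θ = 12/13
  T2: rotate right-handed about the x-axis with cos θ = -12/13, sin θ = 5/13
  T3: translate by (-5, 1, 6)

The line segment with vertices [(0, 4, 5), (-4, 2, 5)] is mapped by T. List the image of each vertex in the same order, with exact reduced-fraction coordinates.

image vertices: (-5/13, -580/169, 974/169), (-25/13, -508/169, 268/169)

T1 rotate right-handed about the y-axis with cos θ = 5/13, sin θ = 12/13: (0, 4, 5) → (60/13, 4, 25/13); (-4, 2, 5) → (40/13, 2, 73/13)
T2 rotate right-handed about the x-axis with cos θ = -12/13, sin θ = 5/13: (60/13, 4, 25/13) → (60/13, -749/169, -40/169); (40/13, 2, 73/13) → (40/13, -677/169, -746/169)
T3 translate by (-5, 1, 6): (60/13, -749/169, -40/169) → (-5/13, -580/169, 974/169); (40/13, -677/169, -746/169) → (-25/13, -508/169, 268/169)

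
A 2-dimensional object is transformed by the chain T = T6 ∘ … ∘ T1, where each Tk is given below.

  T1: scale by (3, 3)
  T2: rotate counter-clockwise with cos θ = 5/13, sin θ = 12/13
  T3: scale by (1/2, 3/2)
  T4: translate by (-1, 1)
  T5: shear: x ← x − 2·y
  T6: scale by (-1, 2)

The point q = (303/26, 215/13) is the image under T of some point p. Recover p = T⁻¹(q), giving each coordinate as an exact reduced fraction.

T1 = [3 0 0; 0 3 0; 0 0 1]
T2·T1 = [15/13 -36/13 0; 36/13 15/13 0; 0 0 1]
T3·…·T1 = [15/26 -18/13 0; 54/13 45/26 0; 0 0 1]
T4·…·T1 = [15/26 -18/13 -1; 54/13 45/26 1; 0 0 1]
T5·…·T1 = [-201/26 -63/13 -3; 54/13 45/26 1; 0 0 1]
T6·…·T1 = [201/26 63/13 3; 108/13 45/13 2; 0 0 1]
det M = -27/2; M⁻¹ = [-10/39 14/39 2/39; 8/13 -67/117 -82/117; 0 0 1]
M⁻¹ · (303/26, 215/13)ᵀ = (3, -3)ᵀ

p = (3, -3)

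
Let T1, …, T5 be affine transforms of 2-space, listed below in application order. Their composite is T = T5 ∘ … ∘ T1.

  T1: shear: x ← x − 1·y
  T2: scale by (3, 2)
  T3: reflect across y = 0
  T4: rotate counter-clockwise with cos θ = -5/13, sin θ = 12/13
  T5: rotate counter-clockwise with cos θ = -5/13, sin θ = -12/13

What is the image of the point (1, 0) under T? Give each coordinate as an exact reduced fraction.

T(p) = (3, 0)

T1 shear: x ← x − 1·y: (1, 0) → (1, 0)
T2 scale by (3, 2): (1, 0) → (3, 0)
T3 reflect across y = 0: (3, 0) → (3, 0)
T4 rotate counter-clockwise with cos θ = -5/13, sin θ = 12/13: (3, 0) → (-15/13, 36/13)
T5 rotate counter-clockwise with cos θ = -5/13, sin θ = -12/13: (-15/13, 36/13) → (3, 0)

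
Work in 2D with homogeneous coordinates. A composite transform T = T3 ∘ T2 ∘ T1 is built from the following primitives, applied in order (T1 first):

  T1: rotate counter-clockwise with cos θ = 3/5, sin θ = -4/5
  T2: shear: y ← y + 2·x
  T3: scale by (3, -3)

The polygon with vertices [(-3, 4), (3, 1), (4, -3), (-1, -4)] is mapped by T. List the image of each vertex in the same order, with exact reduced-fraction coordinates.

image vertices: (21/5, -114/5), (39/5, -51/5), (0, 15), (-57/5, 138/5)

T1 rotate counter-clockwise with cos θ = 3/5, sin θ = -4/5: (-3, 4) → (7/5, 24/5); (3, 1) → (13/5, -9/5); (4, -3) → (0, -5); (-1, -4) → (-19/5, -8/5)
T2 shear: y ← y + 2·x: (7/5, 24/5) → (7/5, 38/5); (13/5, -9/5) → (13/5, 17/5); (0, -5) → (0, -5); (-19/5, -8/5) → (-19/5, -46/5)
T3 scale by (3, -3): (7/5, 38/5) → (21/5, -114/5); (13/5, 17/5) → (39/5, -51/5); (0, -5) → (0, 15); (-19/5, -46/5) → (-57/5, 138/5)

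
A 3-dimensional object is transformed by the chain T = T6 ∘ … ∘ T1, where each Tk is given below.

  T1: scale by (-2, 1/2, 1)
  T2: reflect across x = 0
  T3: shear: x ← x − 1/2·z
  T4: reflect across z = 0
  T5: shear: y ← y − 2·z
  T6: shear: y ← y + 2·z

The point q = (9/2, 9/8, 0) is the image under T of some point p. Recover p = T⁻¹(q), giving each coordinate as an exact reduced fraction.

T1 = [-2 0 0 0; 0 1/2 0 0; 0 0 1 0; 0 0 0 1]
T2·T1 = [2 0 0 0; 0 1/2 0 0; 0 0 1 0; 0 0 0 1]
T3·…·T1 = [2 0 -1/2 0; 0 1/2 0 0; 0 0 1 0; 0 0 0 1]
T4·…·T1 = [2 0 -1/2 0; 0 1/2 0 0; 0 0 -1 0; 0 0 0 1]
T5·…·T1 = [2 0 -1/2 0; 0 1/2 2 0; 0 0 -1 0; 0 0 0 1]
T6·…·T1 = [2 0 -1/2 0; 0 1/2 0 0; 0 0 -1 0; 0 0 0 1]
det M = -1; M⁻¹ = [1/2 0 -1/4 0; 0 2 0 0; 0 0 -1 0; 0 0 0 1]
M⁻¹ · (9/2, 9/8, 0)ᵀ = (9/4, 9/4, 0)ᵀ

p = (9/4, 9/4, 0)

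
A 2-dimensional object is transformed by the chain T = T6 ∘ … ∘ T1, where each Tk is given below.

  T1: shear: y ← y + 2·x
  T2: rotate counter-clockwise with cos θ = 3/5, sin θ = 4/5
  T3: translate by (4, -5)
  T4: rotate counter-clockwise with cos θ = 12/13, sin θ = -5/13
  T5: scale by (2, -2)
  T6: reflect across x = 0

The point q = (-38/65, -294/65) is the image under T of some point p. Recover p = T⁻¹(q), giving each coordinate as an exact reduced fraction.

T1 = [1 0 0; 2 1 0; 0 0 1]
T2·T1 = [-1 -4/5 0; 2 3/5 0; 0 0 1]
T3·…·T1 = [-1 -4/5 4; 2 3/5 -5; 0 0 1]
T4·…·T1 = [-2/13 -33/65 23/13; 29/13 56/65 -80/13; 0 0 1]
T5·…·T1 = [-4/13 -66/65 46/13; -58/13 -112/65 160/13; 0 0 1]
T6·…·T1 = [4/13 66/65 -46/13; -58/13 -112/65 160/13; 0 0 1]
det M = 4; M⁻¹ = [-28/65 -33/130 8/5; 29/26 1/13 3; 0 0 1]
M⁻¹ · (-38/65, -294/65)ᵀ = (3, 2)ᵀ

p = (3, 2)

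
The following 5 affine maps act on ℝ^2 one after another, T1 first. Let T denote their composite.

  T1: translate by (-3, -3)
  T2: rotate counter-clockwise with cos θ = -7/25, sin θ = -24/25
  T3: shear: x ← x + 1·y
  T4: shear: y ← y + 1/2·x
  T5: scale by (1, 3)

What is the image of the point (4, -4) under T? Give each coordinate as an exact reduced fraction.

T(p) = (-6, -6)

T1 translate by (-3, -3): (4, -4) → (1, -7)
T2 rotate counter-clockwise with cos θ = -7/25, sin θ = -24/25: (1, -7) → (-7, 1)
T3 shear: x ← x + 1·y: (-7, 1) → (-6, 1)
T4 shear: y ← y + 1/2·x: (-6, 1) → (-6, -2)
T5 scale by (1, 3): (-6, -2) → (-6, -6)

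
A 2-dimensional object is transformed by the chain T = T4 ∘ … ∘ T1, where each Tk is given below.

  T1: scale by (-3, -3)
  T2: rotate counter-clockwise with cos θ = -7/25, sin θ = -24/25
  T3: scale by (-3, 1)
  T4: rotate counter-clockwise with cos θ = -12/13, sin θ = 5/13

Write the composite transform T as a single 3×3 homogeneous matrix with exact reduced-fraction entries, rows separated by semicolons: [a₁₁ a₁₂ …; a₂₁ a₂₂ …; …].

T1 = [-3 0 0; 0 -3 0; 0 0 1]
T2·T1 = [21/25 -72/25 0; 72/25 21/25 0; 0 0 1]
T3·…·T1 = [-63/25 216/25 0; 72/25 21/25 0; 0 0 1]
T4·…·T1 = [396/325 -2697/325 0; -1179/325 828/325 0; 0 0 1]

T = [396/325 -2697/325 0; -1179/325 828/325 0; 0 0 1]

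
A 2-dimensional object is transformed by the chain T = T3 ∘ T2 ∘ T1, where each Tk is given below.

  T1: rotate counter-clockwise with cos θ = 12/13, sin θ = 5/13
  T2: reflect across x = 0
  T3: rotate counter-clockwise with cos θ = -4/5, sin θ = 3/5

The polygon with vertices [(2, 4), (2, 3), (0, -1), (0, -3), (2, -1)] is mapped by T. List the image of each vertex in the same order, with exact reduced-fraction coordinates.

image vertices: (-158/65, -244/65), (-102/65, -211/65), (56/65, 33/65), (168/65, 99/65), (122/65, -79/65)

T1 rotate counter-clockwise with cos θ = 12/13, sin θ = 5/13: (2, 4) → (4/13, 58/13); (2, 3) → (9/13, 46/13); (0, -1) → (5/13, -12/13); (0, -3) → (15/13, -36/13); (2, -1) → (29/13, -2/13)
T2 reflect across x = 0: (4/13, 58/13) → (-4/13, 58/13); (9/13, 46/13) → (-9/13, 46/13); (5/13, -12/13) → (-5/13, -12/13); (15/13, -36/13) → (-15/13, -36/13); (29/13, -2/13) → (-29/13, -2/13)
T3 rotate counter-clockwise with cos θ = -4/5, sin θ = 3/5: (-4/13, 58/13) → (-158/65, -244/65); (-9/13, 46/13) → (-102/65, -211/65); (-5/13, -12/13) → (56/65, 33/65); (-15/13, -36/13) → (168/65, 99/65); (-29/13, -2/13) → (122/65, -79/65)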